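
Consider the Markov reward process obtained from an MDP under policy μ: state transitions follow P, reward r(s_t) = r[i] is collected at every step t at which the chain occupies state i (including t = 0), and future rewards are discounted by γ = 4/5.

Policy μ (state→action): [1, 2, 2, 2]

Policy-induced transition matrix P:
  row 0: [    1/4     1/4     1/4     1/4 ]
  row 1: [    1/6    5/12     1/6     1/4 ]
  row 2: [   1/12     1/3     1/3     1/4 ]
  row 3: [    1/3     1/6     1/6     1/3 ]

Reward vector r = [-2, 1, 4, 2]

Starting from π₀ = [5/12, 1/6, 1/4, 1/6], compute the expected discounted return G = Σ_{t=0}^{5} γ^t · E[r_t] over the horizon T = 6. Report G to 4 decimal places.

t=0: π = [0.4167, 0.1667, 0.2500, 0.1667], E[r] = 0.6667, γ^t·E[r] = 0.666667, running G = 0.666667
t=1: π = [0.2083, 0.2847, 0.2431, 0.2639], E[r] = 1.3681, γ^t·E[r] = 1.094444, running G = 1.761111
t=2: π = [0.2078, 0.2957, 0.2245, 0.2720], E[r] = 1.3223, γ^t·E[r] = 0.846296, running G = 2.607407
t=3: π = [0.2106, 0.2953, 0.2214, 0.2727], E[r] = 1.3051, γ^t·E[r] = 0.668198, running G = 3.275605
t=4: π = [0.2112, 0.2950, 0.2211, 0.2727], E[r] = 1.3024, γ^t·E[r] = 0.533480, running G = 3.809085
t=5: π = [0.2113, 0.2949, 0.2211, 0.2727], E[r] = 1.3022, γ^t·E[r] = 0.426706, running G = 4.235791

G = 4.2358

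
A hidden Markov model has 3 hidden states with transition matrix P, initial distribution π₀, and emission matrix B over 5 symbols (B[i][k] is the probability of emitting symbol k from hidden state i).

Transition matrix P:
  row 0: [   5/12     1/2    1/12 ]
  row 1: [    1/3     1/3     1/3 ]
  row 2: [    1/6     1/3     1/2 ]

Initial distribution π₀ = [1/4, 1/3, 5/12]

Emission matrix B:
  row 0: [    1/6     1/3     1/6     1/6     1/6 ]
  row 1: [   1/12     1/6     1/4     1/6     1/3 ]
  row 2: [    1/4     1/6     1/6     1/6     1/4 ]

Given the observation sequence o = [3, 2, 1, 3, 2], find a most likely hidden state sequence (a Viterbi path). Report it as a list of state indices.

t=0: δ = [4.167e-02, 5.556e-02, 6.944e-02]  (obs o_0=3)
t=1: δ = [3.086e-03, 5.787e-03, 5.787e-03]  ψ = [1, 2, 2]  (obs o_1=2)
t=2: δ = [6.430e-04, 3.215e-04, 4.823e-04]  ψ = [1, 1, 2]  (obs o_2=1)
t=3: δ = [4.465e-05, 5.358e-05, 4.019e-05]  ψ = [0, 0, 2]  (obs o_3=3)
t=4: δ = [3.101e-06, 5.582e-06, 3.349e-06]  ψ = [0, 0, 2]  (obs o_4=2)
backtrack: best end state = 1; path = [2, 1, 0, 0, 1]

path = [2, 1, 0, 0, 1]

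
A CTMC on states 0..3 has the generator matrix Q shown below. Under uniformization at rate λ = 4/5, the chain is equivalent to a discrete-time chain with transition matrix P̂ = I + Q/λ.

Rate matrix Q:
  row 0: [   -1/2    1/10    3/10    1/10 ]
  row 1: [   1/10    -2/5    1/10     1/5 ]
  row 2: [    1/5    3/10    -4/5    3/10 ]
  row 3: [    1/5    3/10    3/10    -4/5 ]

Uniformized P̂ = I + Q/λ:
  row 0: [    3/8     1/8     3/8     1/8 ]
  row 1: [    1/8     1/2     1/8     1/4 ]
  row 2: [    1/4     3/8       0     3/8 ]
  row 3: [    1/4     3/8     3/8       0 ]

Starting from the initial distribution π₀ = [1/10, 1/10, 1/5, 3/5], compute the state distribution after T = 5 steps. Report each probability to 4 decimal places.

t=0: π = [0.1000, 0.1000, 0.2000, 0.6000]
t=1: π = [0.2500, 0.3625, 0.2750, 0.1125]
t=2: π = [0.2359, 0.3578, 0.1813, 0.2250]
t=3: π = [0.2348, 0.3607, 0.2176, 0.1869]
t=4: π = [0.2343, 0.3614, 0.2032, 0.2011]
t=5: π = [0.2341, 0.3616, 0.2084, 0.1958]

π = [0.2341, 0.3616, 0.2084, 0.1958]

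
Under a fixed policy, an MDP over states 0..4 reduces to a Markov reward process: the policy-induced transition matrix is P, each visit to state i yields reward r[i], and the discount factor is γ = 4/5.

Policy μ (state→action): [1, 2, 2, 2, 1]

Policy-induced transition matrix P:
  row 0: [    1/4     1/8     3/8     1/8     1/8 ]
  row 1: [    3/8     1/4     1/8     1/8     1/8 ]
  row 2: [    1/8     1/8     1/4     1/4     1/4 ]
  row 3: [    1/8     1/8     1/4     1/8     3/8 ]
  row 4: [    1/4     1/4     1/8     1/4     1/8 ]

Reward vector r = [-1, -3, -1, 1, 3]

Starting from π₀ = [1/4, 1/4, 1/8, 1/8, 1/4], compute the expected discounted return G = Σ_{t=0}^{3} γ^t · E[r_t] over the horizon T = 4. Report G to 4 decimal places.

t=0: π = [0.2500, 0.2500, 0.1250, 0.1250, 0.2500], E[r] = -0.2500, γ^t·E[r] = -0.250000, running G = -0.250000
t=1: π = [0.2500, 0.1875, 0.2188, 0.1719, 0.1719], E[r] = -0.3438, γ^t·E[r] = -0.275000, running G = -0.525000
t=2: π = [0.2246, 0.1699, 0.2363, 0.1738, 0.1953], E[r] = -0.2109, γ^t·E[r] = -0.135000, running G = -0.660000
t=3: π = [0.2200, 0.1707, 0.2324, 0.1790, 0.1980], E[r] = -0.1914, γ^t·E[r] = -0.098000, running G = -0.758000

G = -0.7580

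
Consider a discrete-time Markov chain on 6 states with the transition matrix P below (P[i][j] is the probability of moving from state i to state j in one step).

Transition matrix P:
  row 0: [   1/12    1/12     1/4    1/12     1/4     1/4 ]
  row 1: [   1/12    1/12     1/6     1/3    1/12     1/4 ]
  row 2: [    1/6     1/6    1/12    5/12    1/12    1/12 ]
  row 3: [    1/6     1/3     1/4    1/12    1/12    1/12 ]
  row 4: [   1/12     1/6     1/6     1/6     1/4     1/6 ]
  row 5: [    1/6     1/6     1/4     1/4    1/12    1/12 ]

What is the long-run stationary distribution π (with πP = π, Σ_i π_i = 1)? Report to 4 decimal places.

π = [0.1304, 0.1787, 0.1925, 0.2269, 0.1261, 0.1454]

Balance equations π_j = Σ_i π_i·P[i][j]:
  π_0 = 1/12·π_0 + 1/12·π_1 + 1/6·π_2 + 1/6·π_3 + 1/12·π_4 + 1/6·π_5
  π_1 = 1/12·π_0 + 1/12·π_1 + 1/6·π_2 + 1/3·π_3 + 1/6·π_4 + 1/6·π_5
  π_2 = 1/4·π_0 + 1/6·π_1 + 1/12·π_2 + 1/4·π_3 + 1/6·π_4 + 1/4·π_5
  π_3 = 1/12·π_0 + 1/3·π_1 + 5/12·π_2 + 1/12·π_3 + 1/6·π_4 + 1/4·π_5
  π_4 = 1/4·π_0 + 1/12·π_1 + 1/12·π_2 + 1/12·π_3 + 1/4·π_4 + 1/12·π_5
  normalize: π_0 + π_1 + π_2 + π_3 + π_4 + π_5 = 1
Solving the linear system gives exactly π = [10777/82646, 14771/82646, 31821/165292, 9377/41323, 5210/41323, 24027/165292].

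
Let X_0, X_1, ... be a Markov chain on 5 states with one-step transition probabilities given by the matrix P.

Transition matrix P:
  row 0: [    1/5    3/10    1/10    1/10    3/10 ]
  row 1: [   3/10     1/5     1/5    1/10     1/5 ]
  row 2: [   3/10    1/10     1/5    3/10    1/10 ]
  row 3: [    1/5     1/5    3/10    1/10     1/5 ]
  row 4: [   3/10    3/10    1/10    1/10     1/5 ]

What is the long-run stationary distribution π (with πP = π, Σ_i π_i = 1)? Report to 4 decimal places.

Balance equations π_j = Σ_i π_i·P[i][j]:
  π_0 = 1/5·π_0 + 3/10·π_1 + 3/10·π_2 + 1/5·π_3 + 3/10·π_4
  π_1 = 3/10·π_0 + 1/5·π_1 + 1/10·π_2 + 1/5·π_3 + 3/10·π_4
  π_2 = 1/10·π_0 + 1/5·π_1 + 1/5·π_2 + 3/10·π_3 + 1/10·π_4
  π_3 = 1/10·π_0 + 1/10·π_1 + 3/10·π_2 + 1/10·π_3 + 1/10·π_4
  normalize: π_0 + π_1 + π_2 + π_3 + π_4 = 1
Solving the linear system gives exactly π = [2775/10648, 223/968, 161/968, 129/968, 1115/5324].

π = [0.2606, 0.2304, 0.1663, 0.1333, 0.2094]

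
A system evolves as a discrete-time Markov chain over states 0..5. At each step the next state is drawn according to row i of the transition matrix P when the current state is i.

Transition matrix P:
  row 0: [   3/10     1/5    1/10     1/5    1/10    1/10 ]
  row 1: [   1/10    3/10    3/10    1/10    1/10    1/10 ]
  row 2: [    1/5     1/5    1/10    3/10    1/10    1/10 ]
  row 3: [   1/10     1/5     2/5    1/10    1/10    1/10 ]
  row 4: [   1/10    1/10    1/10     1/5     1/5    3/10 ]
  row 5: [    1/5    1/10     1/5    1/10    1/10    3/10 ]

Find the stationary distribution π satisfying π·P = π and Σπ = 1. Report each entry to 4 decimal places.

π = [0.1697, 0.1929, 0.2046, 0.1690, 0.1111, 0.1528]

Balance equations π_j = Σ_i π_i·P[i][j]:
  π_0 = 3/10·π_0 + 1/10·π_1 + 1/5·π_2 + 1/10·π_3 + 1/10·π_4 + 1/5·π_5
  π_1 = 1/5·π_0 + 3/10·π_1 + 1/5·π_2 + 1/5·π_3 + 1/10·π_4 + 1/10·π_5
  π_2 = 1/10·π_0 + 3/10·π_1 + 1/10·π_2 + 2/5·π_3 + 1/10·π_4 + 1/5·π_5
  π_3 = 1/5·π_0 + 1/10·π_1 + 3/10·π_2 + 1/10·π_3 + 1/5·π_4 + 1/10·π_5
  π_4 = 1/10·π_0 + 1/10·π_1 + 1/10·π_2 + 1/10·π_3 + 1/5·π_4 + 1/10·π_5
  normalize: π_0 + π_1 + π_2 + π_3 + π_4 + π_5 = 1
Solving the linear system gives exactly π = [2941/17334, 125/648, 14183/69336, 11717/69336, 1/9, 11/72].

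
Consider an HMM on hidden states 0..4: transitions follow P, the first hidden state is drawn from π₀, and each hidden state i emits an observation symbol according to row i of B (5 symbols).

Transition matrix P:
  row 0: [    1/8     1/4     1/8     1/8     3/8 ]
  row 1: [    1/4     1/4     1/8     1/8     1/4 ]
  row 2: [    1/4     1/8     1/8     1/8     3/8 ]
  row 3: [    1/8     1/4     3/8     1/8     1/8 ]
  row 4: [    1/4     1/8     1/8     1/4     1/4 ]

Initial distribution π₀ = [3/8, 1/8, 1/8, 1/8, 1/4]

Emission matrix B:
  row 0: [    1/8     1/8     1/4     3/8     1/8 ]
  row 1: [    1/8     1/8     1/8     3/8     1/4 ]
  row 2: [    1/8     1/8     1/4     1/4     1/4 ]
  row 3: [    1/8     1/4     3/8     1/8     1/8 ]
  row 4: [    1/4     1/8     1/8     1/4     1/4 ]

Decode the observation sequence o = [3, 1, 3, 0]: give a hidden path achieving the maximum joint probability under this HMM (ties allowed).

t=0: δ = [1.406e-01, 4.688e-02, 3.125e-02, 1.562e-02, 6.250e-02]  (obs o_0=3)
t=1: δ = [2.197e-03, 4.395e-03, 2.197e-03, 4.395e-03, 6.592e-03]  ψ = [0, 0, 0, 0, 0]  (obs o_1=1)
t=2: δ = [6.180e-04, 4.120e-04, 4.120e-04, 2.060e-04, 4.120e-04]  ψ = [4, 1, 3, 4, 4]  (obs o_2=3)
t=3: δ = [1.287e-05, 1.931e-05, 9.656e-06, 1.287e-05, 5.794e-05]  ψ = [1, 0, 0, 4, 0]  (obs o_3=0)
backtrack: best end state = 4; path = [0, 4, 0, 4]

path = [0, 4, 0, 4]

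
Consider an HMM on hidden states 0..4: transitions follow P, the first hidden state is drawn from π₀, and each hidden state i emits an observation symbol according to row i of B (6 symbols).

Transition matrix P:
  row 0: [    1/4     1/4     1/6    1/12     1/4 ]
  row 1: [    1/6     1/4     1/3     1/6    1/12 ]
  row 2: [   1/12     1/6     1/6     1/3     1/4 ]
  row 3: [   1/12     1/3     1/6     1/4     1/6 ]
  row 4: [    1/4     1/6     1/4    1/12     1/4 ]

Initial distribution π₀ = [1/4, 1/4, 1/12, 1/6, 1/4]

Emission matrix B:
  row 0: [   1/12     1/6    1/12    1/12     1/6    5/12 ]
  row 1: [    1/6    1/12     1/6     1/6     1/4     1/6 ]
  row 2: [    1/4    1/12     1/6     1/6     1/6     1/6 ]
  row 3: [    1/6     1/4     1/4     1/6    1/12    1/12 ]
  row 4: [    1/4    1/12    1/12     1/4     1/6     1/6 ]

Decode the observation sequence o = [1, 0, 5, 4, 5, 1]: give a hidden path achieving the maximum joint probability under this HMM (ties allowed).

path = [0, 4, 0, 1, 2, 3]

t=0: δ = [4.167e-02, 2.083e-02, 6.944e-03, 4.167e-02, 2.083e-02]  (obs o_0=1)
t=1: δ = [8.681e-04, 2.315e-03, 1.736e-03, 1.736e-03, 2.604e-03]  ψ = [0, 3, 0, 3, 0]  (obs o_1=0)
t=2: δ = [2.713e-04, 9.645e-05, 1.286e-04, 4.823e-05, 1.085e-04]  ψ = [4, 1, 1, 2, 4]  (obs o_2=5)
t=3: δ = [1.130e-05, 1.695e-05, 7.535e-06, 3.572e-06, 1.130e-05]  ψ = [0, 0, 0, 2, 0]  (obs o_3=4)
t=4: δ = [1.177e-06, 7.064e-07, 9.419e-07, 2.355e-07, 4.710e-07]  ψ = [0, 1, 1, 1, 0]  (obs o_4=5)
t=5: δ = [4.906e-08, 2.453e-08, 1.962e-08, 7.849e-08, 2.453e-08]  ψ = [0, 0, 1, 2, 0]  (obs o_5=1)
backtrack: best end state = 3; path = [0, 4, 0, 1, 2, 3]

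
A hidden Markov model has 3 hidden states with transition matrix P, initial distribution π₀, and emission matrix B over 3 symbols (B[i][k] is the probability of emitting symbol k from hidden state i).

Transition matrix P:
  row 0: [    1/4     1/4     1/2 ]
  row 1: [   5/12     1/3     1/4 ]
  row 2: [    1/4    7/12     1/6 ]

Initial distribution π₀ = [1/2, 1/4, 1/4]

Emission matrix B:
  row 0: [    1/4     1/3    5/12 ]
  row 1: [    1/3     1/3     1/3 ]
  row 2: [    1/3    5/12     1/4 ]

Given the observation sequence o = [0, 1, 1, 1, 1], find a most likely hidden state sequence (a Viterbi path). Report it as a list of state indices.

path = [0, 2, 1, 0, 2]

t=0: δ = [1.250e-01, 8.333e-02, 8.333e-02]  (obs o_0=0)
t=1: δ = [1.157e-02, 1.620e-02, 2.604e-02]  ψ = [1, 2, 0]  (obs o_1=1)
t=2: δ = [2.251e-03, 5.064e-03, 2.411e-03]  ψ = [1, 2, 0]  (obs o_2=1)
t=3: δ = [7.033e-04, 5.626e-04, 5.275e-04]  ψ = [1, 1, 1]  (obs o_3=1)
t=4: δ = [7.814e-05, 1.026e-04, 1.465e-04]  ψ = [1, 2, 0]  (obs o_4=1)
backtrack: best end state = 2; path = [0, 2, 1, 0, 2]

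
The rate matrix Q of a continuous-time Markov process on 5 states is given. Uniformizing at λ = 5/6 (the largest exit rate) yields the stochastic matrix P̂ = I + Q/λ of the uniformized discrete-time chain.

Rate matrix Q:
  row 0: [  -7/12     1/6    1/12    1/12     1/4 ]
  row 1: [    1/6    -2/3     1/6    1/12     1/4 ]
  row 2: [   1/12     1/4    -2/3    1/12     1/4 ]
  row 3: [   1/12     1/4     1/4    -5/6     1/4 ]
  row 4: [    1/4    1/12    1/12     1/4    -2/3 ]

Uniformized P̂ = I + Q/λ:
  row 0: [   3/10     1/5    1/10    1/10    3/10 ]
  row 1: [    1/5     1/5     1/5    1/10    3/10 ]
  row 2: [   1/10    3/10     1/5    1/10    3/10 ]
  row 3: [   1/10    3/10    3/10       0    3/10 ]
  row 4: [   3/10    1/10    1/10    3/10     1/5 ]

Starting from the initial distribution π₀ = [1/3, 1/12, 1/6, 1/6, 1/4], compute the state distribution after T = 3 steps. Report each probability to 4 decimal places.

t=0: π = [0.3333, 0.0833, 0.1667, 0.1667, 0.2500]
t=1: π = [0.2250, 0.2083, 0.1583, 0.1333, 0.2750]
t=2: π = [0.2208, 0.2017, 0.1633, 0.1417, 0.2725]
t=3: π = [0.2188, 0.2033, 0.1648, 0.1403, 0.2728]

π = [0.2188, 0.2033, 0.1648, 0.1403, 0.2728]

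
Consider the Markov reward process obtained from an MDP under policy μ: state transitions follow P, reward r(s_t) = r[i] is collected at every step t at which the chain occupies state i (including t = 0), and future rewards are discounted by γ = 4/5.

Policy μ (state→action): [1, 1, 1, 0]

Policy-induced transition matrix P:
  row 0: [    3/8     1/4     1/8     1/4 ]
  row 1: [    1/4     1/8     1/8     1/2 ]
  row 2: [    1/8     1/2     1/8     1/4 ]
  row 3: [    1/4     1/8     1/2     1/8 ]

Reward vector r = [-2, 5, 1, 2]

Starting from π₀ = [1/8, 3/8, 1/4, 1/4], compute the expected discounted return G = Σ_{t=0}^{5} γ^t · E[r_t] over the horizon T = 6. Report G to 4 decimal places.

G = 6.4139

t=0: π = [0.1250, 0.3750, 0.2500, 0.2500], E[r] = 2.3750, γ^t·E[r] = 2.375000, running G = 2.375000
t=1: π = [0.2344, 0.2344, 0.2188, 0.3125], E[r] = 1.5469, γ^t·E[r] = 1.237500, running G = 3.612500
t=2: π = [0.2520, 0.2363, 0.2422, 0.2695], E[r] = 1.4590, γ^t·E[r] = 0.933750, running G = 4.546250
t=3: π = [0.2512, 0.2473, 0.2261, 0.2754], E[r] = 1.5110, γ^t·E[r] = 0.773625, running G = 5.319875
t=4: π = [0.2531, 0.2412, 0.2283, 0.2774], E[r] = 1.4827, γ^t·E[r] = 0.607313, running G = 5.927188
t=5: π = [0.2531, 0.2422, 0.2290, 0.2756], E[r] = 1.4853, γ^t·E[r] = 0.486694, running G = 6.413881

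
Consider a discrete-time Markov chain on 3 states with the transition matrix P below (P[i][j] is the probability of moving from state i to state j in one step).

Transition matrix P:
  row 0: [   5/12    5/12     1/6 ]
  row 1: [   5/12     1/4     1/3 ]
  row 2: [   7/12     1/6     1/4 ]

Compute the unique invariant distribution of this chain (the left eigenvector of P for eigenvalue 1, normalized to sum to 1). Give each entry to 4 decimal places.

π = [0.4563, 0.3063, 0.2375]

Balance equations π_j = Σ_i π_i·P[i][j]:
  π_0 = 5/12·π_0 + 5/12·π_1 + 7/12·π_2
  π_1 = 5/12·π_0 + 1/4·π_1 + 1/6·π_2
  normalize: π_0 + π_1 + π_2 = 1
Solving the linear system gives exactly π = [73/160, 49/160, 19/80].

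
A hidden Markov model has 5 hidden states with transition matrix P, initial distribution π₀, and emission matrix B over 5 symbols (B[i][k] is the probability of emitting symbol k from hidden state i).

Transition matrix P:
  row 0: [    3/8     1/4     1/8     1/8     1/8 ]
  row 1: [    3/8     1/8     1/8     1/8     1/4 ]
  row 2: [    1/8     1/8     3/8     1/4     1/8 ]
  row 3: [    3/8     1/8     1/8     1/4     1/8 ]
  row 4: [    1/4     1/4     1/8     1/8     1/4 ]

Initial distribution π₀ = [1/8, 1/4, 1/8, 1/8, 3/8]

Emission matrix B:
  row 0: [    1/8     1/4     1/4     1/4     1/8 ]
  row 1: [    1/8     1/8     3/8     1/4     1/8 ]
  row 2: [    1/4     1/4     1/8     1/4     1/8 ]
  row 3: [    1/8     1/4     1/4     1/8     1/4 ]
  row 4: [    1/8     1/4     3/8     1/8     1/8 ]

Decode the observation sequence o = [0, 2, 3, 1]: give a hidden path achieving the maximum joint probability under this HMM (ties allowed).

t=0: δ = [1.562e-02, 3.125e-02, 3.125e-02, 1.562e-02, 4.688e-02]  (obs o_0=0)
t=1: δ = [2.930e-03, 4.395e-03, 1.465e-03, 1.953e-03, 4.395e-03]  ψ = [1, 4, 2, 2, 4]  (obs o_1=2)
t=2: δ = [4.120e-04, 2.747e-04, 1.373e-04, 6.866e-05, 1.373e-04]  ψ = [1, 4, 1, 1, 1]  (obs o_2=3)
t=3: δ = [3.862e-05, 1.287e-05, 1.287e-05, 1.287e-05, 1.717e-05]  ψ = [0, 0, 0, 0, 1]  (obs o_3=1)
backtrack: best end state = 0; path = [4, 1, 0, 0]

path = [4, 1, 0, 0]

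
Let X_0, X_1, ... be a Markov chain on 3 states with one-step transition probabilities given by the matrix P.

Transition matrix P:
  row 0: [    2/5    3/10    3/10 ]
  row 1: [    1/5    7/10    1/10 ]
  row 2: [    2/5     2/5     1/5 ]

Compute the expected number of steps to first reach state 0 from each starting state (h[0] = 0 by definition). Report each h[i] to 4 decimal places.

h = [0.0000, 4.5000, 3.5000]

First-step conditioning: h[0] = 0; for i ≠ 0, h[i] = 1 + Σ_k P[i][k]·h[k].
  h[1] = 1 + 7/10·h[1] + 1/10·h[2]
  h[2] = 1 + 2/5·h[1] + 1/5·h[2]
Solving the 2×2 linear system over states ≠ 0 gives exactly h = [0, 9/2, 7/2] (h[0] = 0 is the target).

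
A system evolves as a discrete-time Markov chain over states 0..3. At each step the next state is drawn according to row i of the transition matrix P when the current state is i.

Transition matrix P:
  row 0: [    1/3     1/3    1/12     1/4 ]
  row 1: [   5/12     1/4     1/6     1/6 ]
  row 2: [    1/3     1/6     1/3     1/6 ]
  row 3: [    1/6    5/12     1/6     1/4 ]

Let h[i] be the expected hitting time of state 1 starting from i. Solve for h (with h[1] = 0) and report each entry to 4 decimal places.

First-step conditioning: h[1] = 0; for i ≠ 1, h[i] = 1 + Σ_k P[i][k]·h[k].
  h[0] = 1 + 1/3·h[0] + 1/12·h[2] + 1/4·h[3]
  h[2] = 1 + 1/3·h[0] + 1/3·h[2] + 1/6·h[3]
  h[3] = 1 + 1/6·h[0] + 1/6·h[2] + 1/4·h[3]
Solving the 3×3 linear system over states ≠ 1 gives exactly h = [109/36, 0, 67/18, 17/6] (h[1] = 0 is the target).

h = [3.0278, 0.0000, 3.7222, 2.8333]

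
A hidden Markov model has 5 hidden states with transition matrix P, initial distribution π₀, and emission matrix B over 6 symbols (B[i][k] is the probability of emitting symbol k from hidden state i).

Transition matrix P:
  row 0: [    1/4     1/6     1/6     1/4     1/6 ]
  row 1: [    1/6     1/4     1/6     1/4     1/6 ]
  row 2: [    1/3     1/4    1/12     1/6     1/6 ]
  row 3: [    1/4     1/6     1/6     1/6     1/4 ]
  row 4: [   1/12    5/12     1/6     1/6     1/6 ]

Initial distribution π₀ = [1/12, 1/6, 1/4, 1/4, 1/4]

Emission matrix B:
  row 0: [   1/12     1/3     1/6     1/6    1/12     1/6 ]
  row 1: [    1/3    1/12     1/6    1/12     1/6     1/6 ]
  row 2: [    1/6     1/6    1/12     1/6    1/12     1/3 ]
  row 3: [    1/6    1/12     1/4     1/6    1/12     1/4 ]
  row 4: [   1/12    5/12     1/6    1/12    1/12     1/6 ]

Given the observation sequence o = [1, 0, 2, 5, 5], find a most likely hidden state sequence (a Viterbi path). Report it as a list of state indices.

t=0: δ = [2.778e-02, 1.389e-02, 4.167e-02, 2.083e-02, 1.042e-01]  (obs o_0=1)
t=1: δ = [1.157e-03, 1.447e-02, 2.894e-03, 2.894e-03, 1.447e-03]  ψ = [2, 4, 4, 4, 4]  (obs o_1=0)
t=2: δ = [4.019e-04, 6.028e-04, 2.009e-04, 9.042e-04, 4.019e-04]  ψ = [1, 1, 1, 1, 1]  (obs o_2=2)
t=3: δ = [3.768e-05, 2.791e-05, 5.023e-05, 3.768e-05, 3.768e-05]  ψ = [3, 4, 3, 1, 3]  (obs o_3=5)
t=4: δ = [2.791e-06, 2.616e-06, 2.093e-06, 2.355e-06, 1.570e-06]  ψ = [2, 4, 0, 0, 3]  (obs o_4=5)
backtrack: best end state = 0; path = [4, 1, 3, 2, 0]

path = [4, 1, 3, 2, 0]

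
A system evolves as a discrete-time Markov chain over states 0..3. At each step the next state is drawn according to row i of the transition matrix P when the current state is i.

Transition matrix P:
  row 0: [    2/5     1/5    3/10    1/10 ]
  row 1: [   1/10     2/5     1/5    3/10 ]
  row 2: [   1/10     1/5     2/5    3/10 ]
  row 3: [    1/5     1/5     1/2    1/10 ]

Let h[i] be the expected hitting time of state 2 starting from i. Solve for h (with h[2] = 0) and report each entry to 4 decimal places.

h = [3.2787, 3.5246, 0.0000, 2.6230]

First-step conditioning: h[2] = 0; for i ≠ 2, h[i] = 1 + Σ_k P[i][k]·h[k].
  h[0] = 1 + 2/5·h[0] + 1/5·h[1] + 1/10·h[3]
  h[1] = 1 + 1/10·h[0] + 2/5·h[1] + 3/10·h[3]
  h[3] = 1 + 1/5·h[0] + 1/5·h[1] + 1/10·h[3]
Solving the 3×3 linear system over states ≠ 2 gives exactly h = [200/61, 215/61, 0, 160/61] (h[2] = 0 is the target).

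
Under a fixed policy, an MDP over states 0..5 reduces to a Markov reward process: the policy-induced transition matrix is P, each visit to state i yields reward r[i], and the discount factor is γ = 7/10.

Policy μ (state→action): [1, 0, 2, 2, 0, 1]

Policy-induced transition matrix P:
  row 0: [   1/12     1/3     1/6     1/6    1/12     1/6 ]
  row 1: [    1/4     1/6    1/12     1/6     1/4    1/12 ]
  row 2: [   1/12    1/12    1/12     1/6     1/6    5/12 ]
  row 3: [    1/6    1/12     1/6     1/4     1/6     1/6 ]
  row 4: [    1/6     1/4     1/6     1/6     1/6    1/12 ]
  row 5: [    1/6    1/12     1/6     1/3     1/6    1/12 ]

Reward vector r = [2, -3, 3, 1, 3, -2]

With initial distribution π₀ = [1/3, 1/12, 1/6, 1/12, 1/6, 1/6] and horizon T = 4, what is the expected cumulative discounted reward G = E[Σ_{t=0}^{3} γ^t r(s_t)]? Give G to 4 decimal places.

t=0: π = [0.3333, 0.0833, 0.1667, 0.0833, 0.1667, 0.1667], E[r] = 1.1667, γ^t·E[r] = 1.166667, running G = 1.166667
t=1: π = [0.1319, 0.2014, 0.1458, 0.2014, 0.1458, 0.1736], E[r] = 0.3889, γ^t·E[r] = 0.272222, running G = 1.438889
t=2: π = [0.1603, 0.1574, 0.1377, 0.2124, 0.1725, 0.1597], E[r] = 0.6719, γ^t·E[r] = 0.329219, running G = 1.768108
t=3: π = [0.1549, 0.1653, 0.1421, 0.2110, 0.1664, 0.1603], E[r] = 0.6300, γ^t·E[r] = 0.216079, running G = 1.984186

G = 1.9842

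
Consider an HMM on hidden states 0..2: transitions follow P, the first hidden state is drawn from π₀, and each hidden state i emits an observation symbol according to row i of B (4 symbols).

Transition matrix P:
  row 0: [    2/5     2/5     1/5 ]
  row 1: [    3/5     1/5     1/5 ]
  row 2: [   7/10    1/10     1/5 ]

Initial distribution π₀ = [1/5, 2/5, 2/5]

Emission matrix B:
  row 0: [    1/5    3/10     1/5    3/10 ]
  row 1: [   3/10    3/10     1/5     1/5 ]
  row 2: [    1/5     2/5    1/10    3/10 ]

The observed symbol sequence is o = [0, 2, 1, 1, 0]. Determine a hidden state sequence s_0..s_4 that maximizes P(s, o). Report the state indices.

path = [1, 0, 1, 0, 1]

t=0: δ = [4.000e-02, 1.200e-01, 8.000e-02]  (obs o_0=0)
t=1: δ = [1.440e-02, 4.800e-03, 2.400e-03]  ψ = [1, 1, 1]  (obs o_1=2)
t=2: δ = [1.728e-03, 1.728e-03, 1.152e-03]  ψ = [0, 0, 0]  (obs o_2=1)
t=3: δ = [3.110e-04, 2.074e-04, 1.382e-04]  ψ = [1, 0, 0]  (obs o_3=1)
t=4: δ = [2.488e-05, 3.732e-05, 1.244e-05]  ψ = [0, 0, 0]  (obs o_4=0)
backtrack: best end state = 1; path = [1, 0, 1, 0, 1]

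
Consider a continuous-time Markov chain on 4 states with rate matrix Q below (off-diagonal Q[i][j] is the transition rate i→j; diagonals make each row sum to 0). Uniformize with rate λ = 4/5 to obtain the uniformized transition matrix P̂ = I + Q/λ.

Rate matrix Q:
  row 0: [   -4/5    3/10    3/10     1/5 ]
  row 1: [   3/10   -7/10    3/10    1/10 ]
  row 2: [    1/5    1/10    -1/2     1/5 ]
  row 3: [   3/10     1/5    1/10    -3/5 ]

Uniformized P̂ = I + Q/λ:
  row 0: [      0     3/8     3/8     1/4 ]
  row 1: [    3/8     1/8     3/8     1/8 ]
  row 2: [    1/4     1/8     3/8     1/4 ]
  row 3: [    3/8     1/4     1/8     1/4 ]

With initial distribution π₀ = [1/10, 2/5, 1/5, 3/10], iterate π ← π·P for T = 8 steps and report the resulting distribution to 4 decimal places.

t=0: π = [0.1000, 0.4000, 0.2000, 0.3000]
t=1: π = [0.3125, 0.1875, 0.3000, 0.2000]
t=2: π = [0.2203, 0.2281, 0.3250, 0.2266]
t=3: π = [0.2518, 0.2084, 0.3184, 0.2215]
t=4: π = [0.2408, 0.2156, 0.3196, 0.2240]
t=5: π = [0.2447, 0.2132, 0.3190, 0.2230]
t=6: π = [0.2433, 0.2141, 0.3192, 0.2234]
t=7: π = [0.2438, 0.2138, 0.3192, 0.2232]
t=8: π = [0.2437, 0.2139, 0.3192, 0.2233]

π = [0.2437, 0.2139, 0.3192, 0.2233]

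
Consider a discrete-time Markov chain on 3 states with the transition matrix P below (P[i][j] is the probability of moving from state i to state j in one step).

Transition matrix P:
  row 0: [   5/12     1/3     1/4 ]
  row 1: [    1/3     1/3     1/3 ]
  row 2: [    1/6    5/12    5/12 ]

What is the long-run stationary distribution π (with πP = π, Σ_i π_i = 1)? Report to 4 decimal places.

Balance equations π_j = Σ_i π_i·P[i][j]:
  π_0 = 5/12·π_0 + 1/3·π_1 + 1/6·π_2
  π_1 = 1/3·π_0 + 1/3·π_1 + 5/12·π_2
  normalize: π_0 + π_1 + π_2 = 1
Solving the linear system gives exactly π = [36/119, 43/119, 40/119].

π = [0.3025, 0.3613, 0.3361]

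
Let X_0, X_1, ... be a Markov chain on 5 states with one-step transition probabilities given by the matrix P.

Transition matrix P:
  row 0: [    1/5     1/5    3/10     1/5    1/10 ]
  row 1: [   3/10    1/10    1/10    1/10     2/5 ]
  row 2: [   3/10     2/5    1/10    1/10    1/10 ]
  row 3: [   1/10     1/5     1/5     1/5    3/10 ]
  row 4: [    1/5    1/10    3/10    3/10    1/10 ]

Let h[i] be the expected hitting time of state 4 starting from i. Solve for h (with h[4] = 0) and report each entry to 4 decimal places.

h = [5.0734, 3.8041, 4.9454, 4.0716, 0.0000]

First-step conditioning: h[4] = 0; for i ≠ 4, h[i] = 1 + Σ_k P[i][k]·h[k].
  h[0] = 1 + 1/5·h[0] + 1/5·h[1] + 3/10·h[2] + 1/5·h[3]
  h[1] = 1 + 3/10·h[0] + 1/10·h[1] + 1/10·h[2] + 1/10·h[3]
  h[2] = 1 + 3/10·h[0] + 2/5·h[1] + 1/10·h[2] + 1/10·h[3]
  h[3] = 1 + 1/10·h[0] + 1/5·h[1] + 1/5·h[2] + 1/5·h[3]
Solving the 4×4 linear system over states ≠ 4 gives exactly h = [898/177, 2020/531, 2626/531, 2162/531, 0] (h[4] = 0 is the target).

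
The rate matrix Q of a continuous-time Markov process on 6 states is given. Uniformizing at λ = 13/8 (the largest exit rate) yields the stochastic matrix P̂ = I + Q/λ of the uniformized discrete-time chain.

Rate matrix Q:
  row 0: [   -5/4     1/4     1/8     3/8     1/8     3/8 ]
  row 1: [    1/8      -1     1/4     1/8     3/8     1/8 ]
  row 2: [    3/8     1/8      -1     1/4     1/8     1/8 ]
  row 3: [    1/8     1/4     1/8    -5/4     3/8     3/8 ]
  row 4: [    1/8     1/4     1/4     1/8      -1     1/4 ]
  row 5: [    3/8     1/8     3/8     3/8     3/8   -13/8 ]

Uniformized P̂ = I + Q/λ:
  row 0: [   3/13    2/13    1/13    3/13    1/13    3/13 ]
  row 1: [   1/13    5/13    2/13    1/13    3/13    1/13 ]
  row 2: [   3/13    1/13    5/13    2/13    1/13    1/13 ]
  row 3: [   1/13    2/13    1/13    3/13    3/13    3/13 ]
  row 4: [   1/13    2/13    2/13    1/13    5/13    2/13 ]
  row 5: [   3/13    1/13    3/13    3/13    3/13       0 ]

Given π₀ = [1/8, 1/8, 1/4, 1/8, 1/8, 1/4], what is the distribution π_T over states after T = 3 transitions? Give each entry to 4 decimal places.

π = [0.1497, 0.1667, 0.1826, 0.1606, 0.2099, 0.1303]

t=0: π = [0.1250, 0.1250, 0.2500, 0.1250, 0.1250, 0.2500]
t=1: π = [0.1731, 0.1442, 0.2115, 0.1731, 0.1923, 0.1058]
t=2: π = [0.1524, 0.1627, 0.1842, 0.1627, 0.2012, 0.1368]
t=3: π = [0.1497, 0.1667, 0.1826, 0.1606, 0.2099, 0.1303]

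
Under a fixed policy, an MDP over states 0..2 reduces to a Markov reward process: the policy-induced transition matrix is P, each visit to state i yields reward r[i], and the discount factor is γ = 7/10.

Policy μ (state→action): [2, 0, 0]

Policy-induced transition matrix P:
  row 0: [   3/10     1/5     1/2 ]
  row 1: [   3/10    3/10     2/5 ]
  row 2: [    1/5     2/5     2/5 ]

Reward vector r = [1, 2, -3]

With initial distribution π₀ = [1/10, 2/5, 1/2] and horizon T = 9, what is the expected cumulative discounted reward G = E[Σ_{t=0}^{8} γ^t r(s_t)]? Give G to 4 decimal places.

t=0: π = [0.1000, 0.4000, 0.5000], E[r] = -0.6000, γ^t·E[r] = -0.600000, running G = -0.600000
t=1: π = [0.2500, 0.3400, 0.4100], E[r] = -0.3000, γ^t·E[r] = -0.210000, running G = -0.810000
t=2: π = [0.2590, 0.3160, 0.4250], E[r] = -0.3840, γ^t·E[r] = -0.188160, running G = -0.998160
t=3: π = [0.2575, 0.3166, 0.4259], E[r] = -0.3870, γ^t·E[r] = -0.132741, running G = -1.130901
t=4: π = [0.2574, 0.3168, 0.4258], E[r] = -0.3862, γ^t·E[r] = -0.092717, running G = -1.223618
t=5: π = [0.2574, 0.3168, 0.4257], E[r] = -0.3861, γ^t·E[r] = -0.064897, running G = -1.288515
t=6: π = [0.2574, 0.3168, 0.4257], E[r] = -0.3861, γ^t·E[r] = -0.045429, running G = -1.333944
t=7: π = [0.2574, 0.3168, 0.4257], E[r] = -0.3861, γ^t·E[r] = -0.031800, running G = -1.365744
t=8: π = [0.2574, 0.3168, 0.4257], E[r] = -0.3861, γ^t·E[r] = -0.022260, running G = -1.388004

G = -1.3880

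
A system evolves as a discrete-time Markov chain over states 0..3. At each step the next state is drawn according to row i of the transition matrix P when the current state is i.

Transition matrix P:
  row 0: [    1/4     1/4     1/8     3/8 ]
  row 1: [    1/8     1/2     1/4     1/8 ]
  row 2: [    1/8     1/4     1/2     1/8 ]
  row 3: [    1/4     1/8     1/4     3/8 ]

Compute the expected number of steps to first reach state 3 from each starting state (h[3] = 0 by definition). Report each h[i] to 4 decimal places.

h = [4.4444, 6.2222, 6.2222, 0.0000]

First-step conditioning: h[3] = 0; for i ≠ 3, h[i] = 1 + Σ_k P[i][k]·h[k].
  h[0] = 1 + 1/4·h[0] + 1/4·h[1] + 1/8·h[2]
  h[1] = 1 + 1/8·h[0] + 1/2·h[1] + 1/4·h[2]
  h[2] = 1 + 1/8·h[0] + 1/4·h[1] + 1/2·h[2]
Solving the 3×3 linear system over states ≠ 3 gives exactly h = [40/9, 56/9, 56/9, 0] (h[3] = 0 is the target).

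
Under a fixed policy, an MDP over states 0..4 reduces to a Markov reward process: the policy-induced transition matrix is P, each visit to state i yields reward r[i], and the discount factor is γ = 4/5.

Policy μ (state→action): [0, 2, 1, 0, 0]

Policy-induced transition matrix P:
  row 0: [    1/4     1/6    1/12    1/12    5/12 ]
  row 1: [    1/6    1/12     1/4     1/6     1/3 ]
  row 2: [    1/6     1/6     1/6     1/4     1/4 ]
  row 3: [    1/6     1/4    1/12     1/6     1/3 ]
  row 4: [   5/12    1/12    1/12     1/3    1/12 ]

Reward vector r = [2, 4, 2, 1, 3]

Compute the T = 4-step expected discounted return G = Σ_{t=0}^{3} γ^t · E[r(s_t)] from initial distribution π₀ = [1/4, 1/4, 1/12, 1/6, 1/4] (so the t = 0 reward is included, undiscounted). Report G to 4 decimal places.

G = 7.2057

t=0: π = [0.2500, 0.2500, 0.0833, 0.1667, 0.2500], E[r] = 2.5833, γ^t·E[r] = 2.583333, running G = 2.583333
t=1: π = [0.2500, 0.1389, 0.1319, 0.1944, 0.2847], E[r] = 2.3681, γ^t·E[r] = 1.894444, running G = 4.477778
t=2: π = [0.2587, 0.1476, 0.1175, 0.2043, 0.2720], E[r] = 2.3628, γ^t·E[r] = 1.512222, running G = 5.990000
t=3: π = [0.2562, 0.1487, 0.1177, 0.2002, 0.2771], E[r] = 2.3743, γ^t·E[r] = 1.215654, running G = 7.205654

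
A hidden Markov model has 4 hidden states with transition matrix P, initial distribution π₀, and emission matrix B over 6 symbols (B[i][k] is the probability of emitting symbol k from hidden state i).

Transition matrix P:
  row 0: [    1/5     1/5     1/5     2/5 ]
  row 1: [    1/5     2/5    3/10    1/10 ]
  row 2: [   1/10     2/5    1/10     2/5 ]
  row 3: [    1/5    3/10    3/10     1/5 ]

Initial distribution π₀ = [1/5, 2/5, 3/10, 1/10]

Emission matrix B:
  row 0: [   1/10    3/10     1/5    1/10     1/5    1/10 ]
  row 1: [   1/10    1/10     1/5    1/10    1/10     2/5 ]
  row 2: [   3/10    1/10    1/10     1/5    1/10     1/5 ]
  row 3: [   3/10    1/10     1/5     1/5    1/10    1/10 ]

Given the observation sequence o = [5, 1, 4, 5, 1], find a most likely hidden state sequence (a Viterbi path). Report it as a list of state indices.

t=0: δ = [2.000e-02, 1.600e-01, 6.000e-02, 1.000e-02]  (obs o_0=5)
t=1: δ = [9.600e-03, 6.400e-03, 4.800e-03, 2.400e-03]  ψ = [1, 1, 1, 2]  (obs o_1=1)
t=2: δ = [3.840e-04, 2.560e-04, 1.920e-04, 3.840e-04]  ψ = [0, 1, 0, 0]  (obs o_2=4)
t=3: δ = [7.680e-06, 4.608e-05, 2.304e-05, 1.536e-05]  ψ = [0, 3, 3, 0]  (obs o_3=5)
t=4: δ = [2.765e-06, 1.843e-06, 1.382e-06, 9.216e-07]  ψ = [1, 1, 1, 2]  (obs o_4=1)
backtrack: best end state = 0; path = [1, 0, 3, 1, 0]

path = [1, 0, 3, 1, 0]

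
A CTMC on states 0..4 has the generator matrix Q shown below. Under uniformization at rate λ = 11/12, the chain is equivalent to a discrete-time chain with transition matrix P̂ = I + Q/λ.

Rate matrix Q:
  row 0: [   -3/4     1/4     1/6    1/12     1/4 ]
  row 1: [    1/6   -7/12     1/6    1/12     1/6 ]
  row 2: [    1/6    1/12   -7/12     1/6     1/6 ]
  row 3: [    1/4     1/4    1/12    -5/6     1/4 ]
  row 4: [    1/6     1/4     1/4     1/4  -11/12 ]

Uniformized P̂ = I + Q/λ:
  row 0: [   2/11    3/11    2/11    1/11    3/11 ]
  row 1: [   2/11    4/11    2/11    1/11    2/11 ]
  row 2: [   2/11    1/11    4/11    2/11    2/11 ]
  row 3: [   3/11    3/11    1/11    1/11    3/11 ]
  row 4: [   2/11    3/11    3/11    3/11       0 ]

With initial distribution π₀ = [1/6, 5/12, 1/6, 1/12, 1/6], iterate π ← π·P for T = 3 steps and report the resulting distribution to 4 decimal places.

π = [0.1948, 0.2553, 0.2261, 0.1441, 0.1798]

t=0: π = [0.1667, 0.4167, 0.1667, 0.0833, 0.1667]
t=1: π = [0.1894, 0.2803, 0.2197, 0.1364, 0.1742]
t=2: π = [0.1942, 0.2583, 0.2252, 0.1426, 0.1798]
t=3: π = [0.1948, 0.2553, 0.2261, 0.1441, 0.1798]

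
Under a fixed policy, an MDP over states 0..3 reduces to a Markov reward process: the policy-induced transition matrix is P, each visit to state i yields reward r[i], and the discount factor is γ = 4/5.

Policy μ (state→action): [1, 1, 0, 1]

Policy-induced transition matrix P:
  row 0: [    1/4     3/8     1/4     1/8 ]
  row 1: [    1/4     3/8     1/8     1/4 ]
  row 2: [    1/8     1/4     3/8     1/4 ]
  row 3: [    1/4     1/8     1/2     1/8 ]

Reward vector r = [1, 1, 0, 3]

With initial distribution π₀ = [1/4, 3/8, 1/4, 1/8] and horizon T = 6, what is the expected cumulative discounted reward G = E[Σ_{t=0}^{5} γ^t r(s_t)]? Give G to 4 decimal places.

t=0: π = [0.2500, 0.3750, 0.2500, 0.1250], E[r] = 1.0000, γ^t·E[r] = 1.000000, running G = 1.000000
t=1: π = [0.2188, 0.3125, 0.2656, 0.2031], E[r] = 1.1406, γ^t·E[r] = 0.912500, running G = 1.912500
t=2: π = [0.2168, 0.2910, 0.2949, 0.1973], E[r] = 1.0996, γ^t·E[r] = 0.703750, running G = 2.616250
t=3: π = [0.2131, 0.2888, 0.2998, 0.1982], E[r] = 1.0967, γ^t·E[r] = 0.561500, running G = 3.177750
t=4: π = [0.2125, 0.2880, 0.3009, 0.1986], E[r] = 1.0962, γ^t·E[r] = 0.449013, running G = 3.626763
t=5: π = [0.2124, 0.2877, 0.3013, 0.1986], E[r] = 1.0960, γ^t·E[r] = 0.359124, running G = 3.985886

G = 3.9859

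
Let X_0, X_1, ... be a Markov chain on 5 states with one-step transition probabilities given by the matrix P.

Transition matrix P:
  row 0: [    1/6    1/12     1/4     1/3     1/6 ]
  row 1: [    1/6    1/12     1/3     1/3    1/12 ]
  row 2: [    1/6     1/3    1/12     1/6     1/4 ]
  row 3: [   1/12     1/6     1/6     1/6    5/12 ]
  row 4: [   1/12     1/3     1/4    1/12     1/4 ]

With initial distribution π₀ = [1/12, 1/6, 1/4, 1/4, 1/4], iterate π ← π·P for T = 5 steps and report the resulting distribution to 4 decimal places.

π = [0.1299, 0.2135, 0.2149, 0.2041, 0.2377]

t=0: π = [0.0833, 0.1667, 0.2500, 0.2500, 0.2500]
t=1: π = [0.1250, 0.2292, 0.2014, 0.1875, 0.2569]
t=2: π = [0.1296, 0.2135, 0.2199, 0.2043, 0.2326]
t=3: π = [0.1303, 0.2135, 0.2141, 0.2045, 0.2377]
t=4: π = [0.1298, 0.2133, 0.2151, 0.2042, 0.2376]
t=5: π = [0.1299, 0.2135, 0.2149, 0.2041, 0.2377]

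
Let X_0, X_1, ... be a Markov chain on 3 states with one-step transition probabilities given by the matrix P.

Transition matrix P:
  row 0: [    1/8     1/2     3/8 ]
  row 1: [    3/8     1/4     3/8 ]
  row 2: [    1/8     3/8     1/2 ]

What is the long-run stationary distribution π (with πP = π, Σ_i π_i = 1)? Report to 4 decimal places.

π = [0.2143, 0.3571, 0.4286]

Balance equations π_j = Σ_i π_i·P[i][j]:
  π_0 = 1/8·π_0 + 3/8·π_1 + 1/8·π_2
  π_1 = 1/2·π_0 + 1/4·π_1 + 3/8·π_2
  normalize: π_0 + π_1 + π_2 = 1
Solving the linear system gives exactly π = [3/14, 5/14, 3/7].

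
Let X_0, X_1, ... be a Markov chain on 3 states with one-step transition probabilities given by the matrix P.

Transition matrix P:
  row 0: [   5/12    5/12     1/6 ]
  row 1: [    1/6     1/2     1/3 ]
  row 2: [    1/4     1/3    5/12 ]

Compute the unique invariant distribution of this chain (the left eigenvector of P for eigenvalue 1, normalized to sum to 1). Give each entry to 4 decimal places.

Balance equations π_j = Σ_i π_i·P[i][j]:
  π_0 = 5/12·π_0 + 1/6·π_1 + 1/4·π_2
  π_1 = 5/12·π_0 + 1/2·π_1 + 1/3·π_2
  normalize: π_0 + π_1 + π_2 = 1
Solving the linear system gives exactly π = [26/101, 43/101, 32/101].

π = [0.2574, 0.4257, 0.3168]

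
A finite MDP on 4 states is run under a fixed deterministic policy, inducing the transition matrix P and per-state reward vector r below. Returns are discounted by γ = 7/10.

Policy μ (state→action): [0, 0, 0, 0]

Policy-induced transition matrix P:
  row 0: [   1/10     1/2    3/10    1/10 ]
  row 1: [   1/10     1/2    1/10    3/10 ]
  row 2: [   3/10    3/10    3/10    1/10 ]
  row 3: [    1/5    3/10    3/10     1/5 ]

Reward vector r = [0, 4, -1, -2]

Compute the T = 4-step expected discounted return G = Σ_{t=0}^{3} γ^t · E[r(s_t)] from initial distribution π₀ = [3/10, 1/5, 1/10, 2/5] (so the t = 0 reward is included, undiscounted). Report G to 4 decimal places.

G = 1.4496

t=0: π = [0.3000, 0.2000, 0.1000, 0.4000], E[r] = -0.1000, γ^t·E[r] = -0.100000, running G = -0.100000
t=1: π = [0.1600, 0.4000, 0.2600, 0.1800], E[r] = 0.9800, γ^t·E[r] = 0.686000, running G = 0.586000
t=2: π = [0.1700, 0.4120, 0.2200, 0.1980], E[r] = 1.0320, γ^t·E[r] = 0.505680, running G = 1.091680
t=3: π = [0.1638, 0.4164, 0.2176, 0.2022], E[r] = 1.0436, γ^t·E[r] = 0.357955, running G = 1.449635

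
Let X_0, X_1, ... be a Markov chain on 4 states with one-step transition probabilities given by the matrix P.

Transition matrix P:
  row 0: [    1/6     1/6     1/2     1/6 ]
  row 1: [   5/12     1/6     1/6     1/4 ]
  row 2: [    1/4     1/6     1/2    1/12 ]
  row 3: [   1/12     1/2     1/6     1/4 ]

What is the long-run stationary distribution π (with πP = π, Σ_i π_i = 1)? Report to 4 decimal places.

π = [0.2391, 0.2228, 0.3696, 0.1685]

Balance equations π_j = Σ_i π_i·P[i][j]:
  π_0 = 1/6·π_0 + 5/12·π_1 + 1/4·π_2 + 1/12·π_3
  π_1 = 1/6·π_0 + 1/6·π_1 + 1/6·π_2 + 1/2·π_3
  π_2 = 1/2·π_0 + 1/6·π_1 + 1/2·π_2 + 1/6·π_3
  normalize: π_0 + π_1 + π_2 + π_3 = 1
Solving the linear system gives exactly π = [11/46, 41/184, 17/46, 31/184].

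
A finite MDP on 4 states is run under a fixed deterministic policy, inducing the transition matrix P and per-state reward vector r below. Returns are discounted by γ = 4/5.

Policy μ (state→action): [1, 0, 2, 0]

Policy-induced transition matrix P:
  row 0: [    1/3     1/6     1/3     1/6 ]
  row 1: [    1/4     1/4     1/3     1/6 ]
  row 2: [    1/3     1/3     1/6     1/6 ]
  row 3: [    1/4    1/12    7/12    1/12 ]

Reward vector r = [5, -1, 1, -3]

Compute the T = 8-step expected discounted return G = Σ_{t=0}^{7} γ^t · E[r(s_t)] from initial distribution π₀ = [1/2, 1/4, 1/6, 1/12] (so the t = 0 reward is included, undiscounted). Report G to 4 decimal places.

G = 5.7960

t=0: π = [0.5000, 0.2500, 0.1667, 0.0833], E[r] = 2.1667, γ^t·E[r] = 2.166667, running G = 2.166667
t=1: π = [0.3056, 0.2083, 0.3264, 0.1597], E[r] = 1.1667, γ^t·E[r] = 0.933333, running G = 3.100000
t=2: π = [0.3027, 0.2251, 0.3189, 0.1534], E[r] = 1.1470, γ^t·E[r] = 0.734074, running G = 3.834074
t=3: π = [0.3018, 0.2258, 0.3185, 0.1539], E[r] = 1.1400, γ^t·E[r] = 0.583704, running G = 4.417778
t=4: π = [0.3017, 0.2257, 0.3187, 0.1538], E[r] = 1.1399, γ^t·E[r] = 0.466907, running G = 4.884685
t=5: π = [0.3017, 0.2258, 0.3187, 0.1538], E[r] = 1.1399, γ^t·E[r] = 0.373510, running G = 5.258195
t=6: π = [0.3017, 0.2258, 0.3187, 0.1538], E[r] = 1.1399, γ^t·E[r] = 0.298808, running G = 5.557002
t=7: π = [0.3017, 0.2258, 0.3187, 0.1538], E[r] = 1.1399, γ^t·E[r] = 0.239046, running G = 5.796048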